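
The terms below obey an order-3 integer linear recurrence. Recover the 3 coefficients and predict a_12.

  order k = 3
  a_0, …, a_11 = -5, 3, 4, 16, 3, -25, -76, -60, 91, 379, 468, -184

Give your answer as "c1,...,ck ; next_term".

1,-1,-3 ; -1789

  a_3 = 1·4 + -1·3 + -3·-5 = 16
  a_4 = 1·16 + -1·4 + -3·3 = 3
  a_5 = 1·3 + -1·16 + -3·4 = -25
  a_6 = 1·-25 + -1·3 + -3·16 = -76
  a_7 = 1·-76 + -1·-25 + -3·3 = -60
  a_8 = 1·-60 + -1·-76 + -3·-25 = 91
  a_9 = 1·91 + -1·-60 + -3·-76 = 379
  a_10 = 1·379 + -1·91 + -3·-60 = 468
  a_11 = 1·468 + -1·379 + -3·91 = -184
  a_12 = 1·-184 + -1·468 + -3·379 = -1789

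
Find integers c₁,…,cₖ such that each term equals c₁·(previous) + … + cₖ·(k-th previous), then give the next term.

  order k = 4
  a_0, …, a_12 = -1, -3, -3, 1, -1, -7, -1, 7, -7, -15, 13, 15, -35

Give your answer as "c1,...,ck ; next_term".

  a_4 = 0·1 + -1·-3 + 1·-3 + 1·-1 = -1
  a_5 = 0·-1 + -1·1 + 1·-3 + 1·-3 = -7
  a_6 = 0·-7 + -1·-1 + 1·1 + 1·-3 = -1
  a_7 = 0·-1 + -1·-7 + 1·-1 + 1·1 = 7
  a_8 = 0·7 + -1·-1 + 1·-7 + 1·-1 = -7
  a_9 = 0·-7 + -1·7 + 1·-1 + 1·-7 = -15
  a_10 = 0·-15 + -1·-7 + 1·7 + 1·-1 = 13
  a_11 = 0·13 + -1·-15 + 1·-7 + 1·7 = 15
  a_12 = 0·15 + -1·13 + 1·-15 + 1·-7 = -35
  a_13 = 0·-35 + -1·15 + 1·13 + 1·-15 = -17

0,-1,1,1 ; -17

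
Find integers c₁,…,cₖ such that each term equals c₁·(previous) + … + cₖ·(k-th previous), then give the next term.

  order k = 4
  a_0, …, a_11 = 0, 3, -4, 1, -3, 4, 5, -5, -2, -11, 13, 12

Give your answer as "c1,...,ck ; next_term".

-1,-1,-2,-2 ; 1

  a_4 = -1·1 + -1·-4 + -2·3 + -2·0 = -3
  a_5 = -1·-3 + -1·1 + -2·-4 + -2·3 = 4
  a_6 = -1·4 + -1·-3 + -2·1 + -2·-4 = 5
  a_7 = -1·5 + -1·4 + -2·-3 + -2·1 = -5
  a_8 = -1·-5 + -1·5 + -2·4 + -2·-3 = -2
  a_9 = -1·-2 + -1·-5 + -2·5 + -2·4 = -11
  a_10 = -1·-11 + -1·-2 + -2·-5 + -2·5 = 13
  a_11 = -1·13 + -1·-11 + -2·-2 + -2·-5 = 12
  a_12 = -1·12 + -1·13 + -2·-11 + -2·-2 = 1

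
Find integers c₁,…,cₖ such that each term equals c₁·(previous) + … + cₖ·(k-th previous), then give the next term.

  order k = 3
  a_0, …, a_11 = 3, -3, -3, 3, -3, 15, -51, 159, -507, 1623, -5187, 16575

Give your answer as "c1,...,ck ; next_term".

  a_3 = -3·-3 + 0·-3 + -2·3 = 3
  a_4 = -3·3 + 0·-3 + -2·-3 = -3
  a_5 = -3·-3 + 0·3 + -2·-3 = 15
  a_6 = -3·15 + 0·-3 + -2·3 = -51
  a_7 = -3·-51 + 0·15 + -2·-3 = 159
  a_8 = -3·159 + 0·-51 + -2·15 = -507
  a_9 = -3·-507 + 0·159 + -2·-51 = 1623
  a_10 = -3·1623 + 0·-507 + -2·159 = -5187
  a_11 = -3·-5187 + 0·1623 + -2·-507 = 16575
  a_12 = -3·16575 + 0·-5187 + -2·1623 = -52971

-3,0,-2 ; -52971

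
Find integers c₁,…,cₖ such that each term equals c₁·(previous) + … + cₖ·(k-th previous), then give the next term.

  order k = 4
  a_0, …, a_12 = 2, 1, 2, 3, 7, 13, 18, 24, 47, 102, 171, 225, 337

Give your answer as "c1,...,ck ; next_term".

  a_4 = 2·3 + -3·2 + 3·1 + 2·2 = 7
  a_5 = 2·7 + -3·3 + 3·2 + 2·1 = 13
  a_6 = 2·13 + -3·7 + 3·3 + 2·2 = 18
  a_7 = 2·18 + -3·13 + 3·7 + 2·3 = 24
  a_8 = 2·24 + -3·18 + 3·13 + 2·7 = 47
  a_9 = 2·47 + -3·24 + 3·18 + 2·13 = 102
  a_10 = 2·102 + -3·47 + 3·24 + 2·18 = 171
  a_11 = 2·171 + -3·102 + 3·47 + 2·24 = 225
  a_12 = 2·225 + -3·171 + 3·102 + 2·47 = 337
  a_13 = 2·337 + -3·225 + 3·171 + 2·102 = 716

2,-3,3,2 ; 716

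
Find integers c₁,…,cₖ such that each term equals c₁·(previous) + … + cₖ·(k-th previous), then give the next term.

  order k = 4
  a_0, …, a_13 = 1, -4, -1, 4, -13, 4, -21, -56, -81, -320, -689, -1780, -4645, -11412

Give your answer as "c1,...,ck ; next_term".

1,3,3,-2 ; -29309

  a_4 = 1·4 + 3·-1 + 3·-4 + -2·1 = -13
  a_5 = 1·-13 + 3·4 + 3·-1 + -2·-4 = 4
  a_6 = 1·4 + 3·-13 + 3·4 + -2·-1 = -21
  a_7 = 1·-21 + 3·4 + 3·-13 + -2·4 = -56
  a_8 = 1·-56 + 3·-21 + 3·4 + -2·-13 = -81
  a_9 = 1·-81 + 3·-56 + 3·-21 + -2·4 = -320
  a_10 = 1·-320 + 3·-81 + 3·-56 + -2·-21 = -689
  a_11 = 1·-689 + 3·-320 + 3·-81 + -2·-56 = -1780
  a_12 = 1·-1780 + 3·-689 + 3·-320 + -2·-81 = -4645
  a_13 = 1·-4645 + 3·-1780 + 3·-689 + -2·-320 = -11412
  a_14 = 1·-11412 + 3·-4645 + 3·-1780 + -2·-689 = -29309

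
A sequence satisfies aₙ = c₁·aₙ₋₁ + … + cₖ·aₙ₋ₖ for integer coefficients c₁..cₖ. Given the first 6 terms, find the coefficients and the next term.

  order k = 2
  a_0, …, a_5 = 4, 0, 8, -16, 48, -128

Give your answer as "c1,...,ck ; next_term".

-2,2 ; 352

  a_2 = -2·0 + 2·4 = 8
  a_3 = -2·8 + 2·0 = -16
  a_4 = -2·-16 + 2·8 = 48
  a_5 = -2·48 + 2·-16 = -128
  a_6 = -2·-128 + 2·48 = 352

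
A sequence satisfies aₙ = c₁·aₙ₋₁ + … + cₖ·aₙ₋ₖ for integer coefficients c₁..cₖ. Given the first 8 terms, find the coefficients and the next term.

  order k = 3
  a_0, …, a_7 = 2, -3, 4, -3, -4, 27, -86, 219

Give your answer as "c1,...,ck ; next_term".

-3,-1,3 ; -490

  a_3 = -3·4 + -1·-3 + 3·2 = -3
  a_4 = -3·-3 + -1·4 + 3·-3 = -4
  a_5 = -3·-4 + -1·-3 + 3·4 = 27
  a_6 = -3·27 + -1·-4 + 3·-3 = -86
  a_7 = -3·-86 + -1·27 + 3·-4 = 219
  a_8 = -3·219 + -1·-86 + 3·27 = -490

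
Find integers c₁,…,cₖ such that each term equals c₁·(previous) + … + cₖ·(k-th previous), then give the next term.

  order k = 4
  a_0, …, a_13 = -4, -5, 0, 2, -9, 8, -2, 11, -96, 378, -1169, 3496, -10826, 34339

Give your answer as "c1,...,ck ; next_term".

-4,-4,-3,4 ; -109216

  a_4 = -4·2 + -4·0 + -3·-5 + 4·-4 = -9
  a_5 = -4·-9 + -4·2 + -3·0 + 4·-5 = 8
  a_6 = -4·8 + -4·-9 + -3·2 + 4·0 = -2
  a_7 = -4·-2 + -4·8 + -3·-9 + 4·2 = 11
  a_8 = -4·11 + -4·-2 + -3·8 + 4·-9 = -96
  a_9 = -4·-96 + -4·11 + -3·-2 + 4·8 = 378
  a_10 = -4·378 + -4·-96 + -3·11 + 4·-2 = -1169
  a_11 = -4·-1169 + -4·378 + -3·-96 + 4·11 = 3496
  a_12 = -4·3496 + -4·-1169 + -3·378 + 4·-96 = -10826
  a_13 = -4·-10826 + -4·3496 + -3·-1169 + 4·378 = 34339
  a_14 = -4·34339 + -4·-10826 + -3·3496 + 4·-1169 = -109216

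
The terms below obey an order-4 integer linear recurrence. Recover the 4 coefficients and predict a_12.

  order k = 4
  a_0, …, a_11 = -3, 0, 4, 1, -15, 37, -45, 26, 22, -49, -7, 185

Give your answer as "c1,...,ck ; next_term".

-2,-1,2,3 ; -395

  a_4 = -2·1 + -1·4 + 2·0 + 3·-3 = -15
  a_5 = -2·-15 + -1·1 + 2·4 + 3·0 = 37
  a_6 = -2·37 + -1·-15 + 2·1 + 3·4 = -45
  a_7 = -2·-45 + -1·37 + 2·-15 + 3·1 = 26
  a_8 = -2·26 + -1·-45 + 2·37 + 3·-15 = 22
  a_9 = -2·22 + -1·26 + 2·-45 + 3·37 = -49
  a_10 = -2·-49 + -1·22 + 2·26 + 3·-45 = -7
  a_11 = -2·-7 + -1·-49 + 2·22 + 3·26 = 185
  a_12 = -2·185 + -1·-7 + 2·-49 + 3·22 = -395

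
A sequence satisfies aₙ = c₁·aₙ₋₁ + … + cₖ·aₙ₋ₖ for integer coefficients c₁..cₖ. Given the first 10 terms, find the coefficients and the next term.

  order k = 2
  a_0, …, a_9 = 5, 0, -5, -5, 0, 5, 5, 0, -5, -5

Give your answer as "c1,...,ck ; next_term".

1,-1 ; 0

  a_2 = 1·0 + -1·5 = -5
  a_3 = 1·-5 + -1·0 = -5
  a_4 = 1·-5 + -1·-5 = 0
  a_5 = 1·0 + -1·-5 = 5
  a_6 = 1·5 + -1·0 = 5
  a_7 = 1·5 + -1·5 = 0
  a_8 = 1·0 + -1·5 = -5
  a_9 = 1·-5 + -1·0 = -5
  a_10 = 1·-5 + -1·-5 = 0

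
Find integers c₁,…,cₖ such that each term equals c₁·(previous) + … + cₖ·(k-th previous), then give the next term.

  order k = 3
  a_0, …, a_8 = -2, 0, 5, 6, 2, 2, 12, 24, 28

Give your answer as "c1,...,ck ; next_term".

  a_3 = 2·5 + -2·0 + 2·-2 = 6
  a_4 = 2·6 + -2·5 + 2·0 = 2
  a_5 = 2·2 + -2·6 + 2·5 = 2
  a_6 = 2·2 + -2·2 + 2·6 = 12
  a_7 = 2·12 + -2·2 + 2·2 = 24
  a_8 = 2·24 + -2·12 + 2·2 = 28
  a_9 = 2·28 + -2·24 + 2·12 = 32

2,-2,2 ; 32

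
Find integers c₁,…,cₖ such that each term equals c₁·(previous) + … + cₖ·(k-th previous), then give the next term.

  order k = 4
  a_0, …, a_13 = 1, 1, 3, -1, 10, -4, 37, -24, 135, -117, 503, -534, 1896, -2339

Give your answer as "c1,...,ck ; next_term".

  a_4 = 0·-1 + 3·3 + -1·1 + 2·1 = 10
  a_5 = 0·10 + 3·-1 + -1·3 + 2·1 = -4
  a_6 = 0·-4 + 3·10 + -1·-1 + 2·3 = 37
  a_7 = 0·37 + 3·-4 + -1·10 + 2·-1 = -24
  a_8 = 0·-24 + 3·37 + -1·-4 + 2·10 = 135
  a_9 = 0·135 + 3·-24 + -1·37 + 2·-4 = -117
  a_10 = 0·-117 + 3·135 + -1·-24 + 2·37 = 503
  a_11 = 0·503 + 3·-117 + -1·135 + 2·-24 = -534
  a_12 = 0·-534 + 3·503 + -1·-117 + 2·135 = 1896
  a_13 = 0·1896 + 3·-534 + -1·503 + 2·-117 = -2339
  a_14 = 0·-2339 + 3·1896 + -1·-534 + 2·503 = 7228

0,3,-1,2 ; 7228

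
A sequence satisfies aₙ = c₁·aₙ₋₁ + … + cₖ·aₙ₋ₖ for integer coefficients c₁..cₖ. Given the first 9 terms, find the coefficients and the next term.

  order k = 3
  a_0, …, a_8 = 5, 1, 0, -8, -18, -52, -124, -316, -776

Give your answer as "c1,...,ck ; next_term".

2,2,-2 ; -1936

  a_3 = 2·0 + 2·1 + -2·5 = -8
  a_4 = 2·-8 + 2·0 + -2·1 = -18
  a_5 = 2·-18 + 2·-8 + -2·0 = -52
  a_6 = 2·-52 + 2·-18 + -2·-8 = -124
  a_7 = 2·-124 + 2·-52 + -2·-18 = -316
  a_8 = 2·-316 + 2·-124 + -2·-52 = -776
  a_9 = 2·-776 + 2·-316 + -2·-124 = -1936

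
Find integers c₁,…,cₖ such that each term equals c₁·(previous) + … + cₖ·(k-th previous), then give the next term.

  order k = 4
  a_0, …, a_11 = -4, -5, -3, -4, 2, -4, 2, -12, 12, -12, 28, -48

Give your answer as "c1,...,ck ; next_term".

  a_4 = 0·-4 + 0·-3 + -2·-5 + 2·-4 = 2
  a_5 = 0·2 + 0·-4 + -2·-3 + 2·-5 = -4
  a_6 = 0·-4 + 0·2 + -2·-4 + 2·-3 = 2
  a_7 = 0·2 + 0·-4 + -2·2 + 2·-4 = -12
  a_8 = 0·-12 + 0·2 + -2·-4 + 2·2 = 12
  a_9 = 0·12 + 0·-12 + -2·2 + 2·-4 = -12
  a_10 = 0·-12 + 0·12 + -2·-12 + 2·2 = 28
  a_11 = 0·28 + 0·-12 + -2·12 + 2·-12 = -48
  a_12 = 0·-48 + 0·28 + -2·-12 + 2·12 = 48

0,0,-2,2 ; 48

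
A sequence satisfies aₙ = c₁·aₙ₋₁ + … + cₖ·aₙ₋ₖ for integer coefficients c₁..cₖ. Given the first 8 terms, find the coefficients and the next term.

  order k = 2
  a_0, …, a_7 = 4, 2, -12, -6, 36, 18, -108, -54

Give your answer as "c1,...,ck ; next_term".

0,-3 ; 324

  a_2 = 0·2 + -3·4 = -12
  a_3 = 0·-12 + -3·2 = -6
  a_4 = 0·-6 + -3·-12 = 36
  a_5 = 0·36 + -3·-6 = 18
  a_6 = 0·18 + -3·36 = -108
  a_7 = 0·-108 + -3·18 = -54
  a_8 = 0·-54 + -3·-108 = 324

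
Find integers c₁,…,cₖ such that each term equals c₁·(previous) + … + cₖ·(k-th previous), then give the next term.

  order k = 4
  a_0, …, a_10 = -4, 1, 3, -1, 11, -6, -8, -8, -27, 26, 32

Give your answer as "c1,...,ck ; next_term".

  a_4 = 0·-1 + 0·3 + -1·1 + -3·-4 = 11
  a_5 = 0·11 + 0·-1 + -1·3 + -3·1 = -6
  a_6 = 0·-6 + 0·11 + -1·-1 + -3·3 = -8
  a_7 = 0·-8 + 0·-6 + -1·11 + -3·-1 = -8
  a_8 = 0·-8 + 0·-8 + -1·-6 + -3·11 = -27
  a_9 = 0·-27 + 0·-8 + -1·-8 + -3·-6 = 26
  a_10 = 0·26 + 0·-27 + -1·-8 + -3·-8 = 32
  a_11 = 0·32 + 0·26 + -1·-27 + -3·-8 = 51

0,0,-1,-3 ; 51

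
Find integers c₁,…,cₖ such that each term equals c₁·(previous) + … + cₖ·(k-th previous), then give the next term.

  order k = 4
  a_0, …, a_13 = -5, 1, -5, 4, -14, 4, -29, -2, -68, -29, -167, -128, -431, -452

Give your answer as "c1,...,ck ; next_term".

  a_4 = 0·4 + 2·-5 + 1·1 + 1·-5 = -14
  a_5 = 0·-14 + 2·4 + 1·-5 + 1·1 = 4
  a_6 = 0·4 + 2·-14 + 1·4 + 1·-5 = -29
  a_7 = 0·-29 + 2·4 + 1·-14 + 1·4 = -2
  a_8 = 0·-2 + 2·-29 + 1·4 + 1·-14 = -68
  a_9 = 0·-68 + 2·-2 + 1·-29 + 1·4 = -29
  a_10 = 0·-29 + 2·-68 + 1·-2 + 1·-29 = -167
  a_11 = 0·-167 + 2·-29 + 1·-68 + 1·-2 = -128
  a_12 = 0·-128 + 2·-167 + 1·-29 + 1·-68 = -431
  a_13 = 0·-431 + 2·-128 + 1·-167 + 1·-29 = -452
  a_14 = 0·-452 + 2·-431 + 1·-128 + 1·-167 = -1157

0,2,1,1 ; -1157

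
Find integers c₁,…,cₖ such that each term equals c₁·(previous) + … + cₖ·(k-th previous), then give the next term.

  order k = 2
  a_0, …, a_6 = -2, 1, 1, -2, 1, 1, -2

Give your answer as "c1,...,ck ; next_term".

  a_2 = -1·1 + -1·-2 = 1
  a_3 = -1·1 + -1·1 = -2
  a_4 = -1·-2 + -1·1 = 1
  a_5 = -1·1 + -1·-2 = 1
  a_6 = -1·1 + -1·1 = -2
  a_7 = -1·-2 + -1·1 = 1

-1,-1 ; 1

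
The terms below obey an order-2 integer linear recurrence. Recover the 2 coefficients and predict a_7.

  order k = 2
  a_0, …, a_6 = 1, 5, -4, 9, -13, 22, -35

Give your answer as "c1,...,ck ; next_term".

  a_2 = -1·5 + 1·1 = -4
  a_3 = -1·-4 + 1·5 = 9
  a_4 = -1·9 + 1·-4 = -13
  a_5 = -1·-13 + 1·9 = 22
  a_6 = -1·22 + 1·-13 = -35
  a_7 = -1·-35 + 1·22 = 57

-1,1 ; 57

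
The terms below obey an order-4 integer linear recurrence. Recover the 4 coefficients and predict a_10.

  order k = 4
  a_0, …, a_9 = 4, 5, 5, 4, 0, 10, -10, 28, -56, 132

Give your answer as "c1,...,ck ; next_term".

  a_4 = -2·4 + 0·5 + 0·5 + 2·4 = 0
  a_5 = -2·0 + 0·4 + 0·5 + 2·5 = 10
  a_6 = -2·10 + 0·0 + 0·4 + 2·5 = -10
  a_7 = -2·-10 + 0·10 + 0·0 + 2·4 = 28
  a_8 = -2·28 + 0·-10 + 0·10 + 2·0 = -56
  a_9 = -2·-56 + 0·28 + 0·-10 + 2·10 = 132
  a_10 = -2·132 + 0·-56 + 0·28 + 2·-10 = -284

-2,0,0,2 ; -284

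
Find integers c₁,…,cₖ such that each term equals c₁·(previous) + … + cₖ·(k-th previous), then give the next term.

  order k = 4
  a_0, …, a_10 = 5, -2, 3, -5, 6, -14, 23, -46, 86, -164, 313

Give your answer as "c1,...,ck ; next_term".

  a_4 = -1·-5 + 2·3 + 0·-2 + -1·5 = 6
  a_5 = -1·6 + 2·-5 + 0·3 + -1·-2 = -14
  a_6 = -1·-14 + 2·6 + 0·-5 + -1·3 = 23
  a_7 = -1·23 + 2·-14 + 0·6 + -1·-5 = -46
  a_8 = -1·-46 + 2·23 + 0·-14 + -1·6 = 86
  a_9 = -1·86 + 2·-46 + 0·23 + -1·-14 = -164
  a_10 = -1·-164 + 2·86 + 0·-46 + -1·23 = 313
  a_11 = -1·313 + 2·-164 + 0·86 + -1·-46 = -595

-1,2,0,-1 ; -595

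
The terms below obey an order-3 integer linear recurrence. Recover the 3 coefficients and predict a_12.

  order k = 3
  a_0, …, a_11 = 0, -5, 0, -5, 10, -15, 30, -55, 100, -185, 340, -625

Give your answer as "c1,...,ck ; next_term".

  a_3 = -1·0 + 1·-5 + -1·0 = -5
  a_4 = -1·-5 + 1·0 + -1·-5 = 10
  a_5 = -1·10 + 1·-5 + -1·0 = -15
  a_6 = -1·-15 + 1·10 + -1·-5 = 30
  a_7 = -1·30 + 1·-15 + -1·10 = -55
  a_8 = -1·-55 + 1·30 + -1·-15 = 100
  a_9 = -1·100 + 1·-55 + -1·30 = -185
  a_10 = -1·-185 + 1·100 + -1·-55 = 340
  a_11 = -1·340 + 1·-185 + -1·100 = -625
  a_12 = -1·-625 + 1·340 + -1·-185 = 1150

-1,1,-1 ; 1150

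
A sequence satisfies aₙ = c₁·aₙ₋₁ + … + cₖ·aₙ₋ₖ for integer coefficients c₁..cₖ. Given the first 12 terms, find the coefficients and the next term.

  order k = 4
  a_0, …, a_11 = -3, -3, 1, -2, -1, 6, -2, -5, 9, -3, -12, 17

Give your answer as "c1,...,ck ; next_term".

  a_4 = 0·-2 + -1·1 + 1·-3 + -1·-3 = -1
  a_5 = 0·-1 + -1·-2 + 1·1 + -1·-3 = 6
  a_6 = 0·6 + -1·-1 + 1·-2 + -1·1 = -2
  a_7 = 0·-2 + -1·6 + 1·-1 + -1·-2 = -5
  a_8 = 0·-5 + -1·-2 + 1·6 + -1·-1 = 9
  a_9 = 0·9 + -1·-5 + 1·-2 + -1·6 = -3
  a_10 = 0·-3 + -1·9 + 1·-5 + -1·-2 = -12
  a_11 = 0·-12 + -1·-3 + 1·9 + -1·-5 = 17
  a_12 = 0·17 + -1·-12 + 1·-3 + -1·9 = 0

0,-1,1,-1 ; 0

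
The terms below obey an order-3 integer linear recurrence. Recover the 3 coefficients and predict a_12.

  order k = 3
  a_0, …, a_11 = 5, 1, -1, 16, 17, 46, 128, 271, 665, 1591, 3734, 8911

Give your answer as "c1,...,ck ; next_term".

  a_3 = 1·-1 + 2·1 + 3·5 = 16
  a_4 = 1·16 + 2·-1 + 3·1 = 17
  a_5 = 1·17 + 2·16 + 3·-1 = 46
  a_6 = 1·46 + 2·17 + 3·16 = 128
  a_7 = 1·128 + 2·46 + 3·17 = 271
  a_8 = 1·271 + 2·128 + 3·46 = 665
  a_9 = 1·665 + 2·271 + 3·128 = 1591
  a_10 = 1·1591 + 2·665 + 3·271 = 3734
  a_11 = 1·3734 + 2·1591 + 3·665 = 8911
  a_12 = 1·8911 + 2·3734 + 3·1591 = 21152

1,2,3 ; 21152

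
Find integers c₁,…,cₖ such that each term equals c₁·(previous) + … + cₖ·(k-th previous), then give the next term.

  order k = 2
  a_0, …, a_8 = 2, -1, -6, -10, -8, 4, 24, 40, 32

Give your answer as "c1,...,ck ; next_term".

2,-2 ; -16

  a_2 = 2·-1 + -2·2 = -6
  a_3 = 2·-6 + -2·-1 = -10
  a_4 = 2·-10 + -2·-6 = -8
  a_5 = 2·-8 + -2·-10 = 4
  a_6 = 2·4 + -2·-8 = 24
  a_7 = 2·24 + -2·4 = 40
  a_8 = 2·40 + -2·24 = 32
  a_9 = 2·32 + -2·40 = -16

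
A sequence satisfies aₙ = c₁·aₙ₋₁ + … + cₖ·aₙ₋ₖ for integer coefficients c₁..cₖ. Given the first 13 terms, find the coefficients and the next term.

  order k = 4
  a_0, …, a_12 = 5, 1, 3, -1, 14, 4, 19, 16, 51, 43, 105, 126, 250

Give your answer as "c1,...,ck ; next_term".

0,1,1,2 ; 317

  a_4 = 0·-1 + 1·3 + 1·1 + 2·5 = 14
  a_5 = 0·14 + 1·-1 + 1·3 + 2·1 = 4
  a_6 = 0·4 + 1·14 + 1·-1 + 2·3 = 19
  a_7 = 0·19 + 1·4 + 1·14 + 2·-1 = 16
  a_8 = 0·16 + 1·19 + 1·4 + 2·14 = 51
  a_9 = 0·51 + 1·16 + 1·19 + 2·4 = 43
  a_10 = 0·43 + 1·51 + 1·16 + 2·19 = 105
  a_11 = 0·105 + 1·43 + 1·51 + 2·16 = 126
  a_12 = 0·126 + 1·105 + 1·43 + 2·51 = 250
  a_13 = 0·250 + 1·126 + 1·105 + 2·43 = 317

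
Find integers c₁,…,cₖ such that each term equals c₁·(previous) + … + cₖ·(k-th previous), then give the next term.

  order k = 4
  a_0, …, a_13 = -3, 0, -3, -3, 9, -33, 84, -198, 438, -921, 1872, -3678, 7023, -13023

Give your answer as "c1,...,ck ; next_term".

-2,2,3,-3 ; 23442

  a_4 = -2·-3 + 2·-3 + 3·0 + -3·-3 = 9
  a_5 = -2·9 + 2·-3 + 3·-3 + -3·0 = -33
  a_6 = -2·-33 + 2·9 + 3·-3 + -3·-3 = 84
  a_7 = -2·84 + 2·-33 + 3·9 + -3·-3 = -198
  a_8 = -2·-198 + 2·84 + 3·-33 + -3·9 = 438
  a_9 = -2·438 + 2·-198 + 3·84 + -3·-33 = -921
  a_10 = -2·-921 + 2·438 + 3·-198 + -3·84 = 1872
  a_11 = -2·1872 + 2·-921 + 3·438 + -3·-198 = -3678
  a_12 = -2·-3678 + 2·1872 + 3·-921 + -3·438 = 7023
  a_13 = -2·7023 + 2·-3678 + 3·1872 + -3·-921 = -13023
  a_14 = -2·-13023 + 2·7023 + 3·-3678 + -3·1872 = 23442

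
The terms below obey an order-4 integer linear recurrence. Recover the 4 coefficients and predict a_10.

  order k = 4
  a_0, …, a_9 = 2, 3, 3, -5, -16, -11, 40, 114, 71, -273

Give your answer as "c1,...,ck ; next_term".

2,-3,-1,3 ; -753

  a_4 = 2·-5 + -3·3 + -1·3 + 3·2 = -16
  a_5 = 2·-16 + -3·-5 + -1·3 + 3·3 = -11
  a_6 = 2·-11 + -3·-16 + -1·-5 + 3·3 = 40
  a_7 = 2·40 + -3·-11 + -1·-16 + 3·-5 = 114
  a_8 = 2·114 + -3·40 + -1·-11 + 3·-16 = 71
  a_9 = 2·71 + -3·114 + -1·40 + 3·-11 = -273
  a_10 = 2·-273 + -3·71 + -1·114 + 3·40 = -753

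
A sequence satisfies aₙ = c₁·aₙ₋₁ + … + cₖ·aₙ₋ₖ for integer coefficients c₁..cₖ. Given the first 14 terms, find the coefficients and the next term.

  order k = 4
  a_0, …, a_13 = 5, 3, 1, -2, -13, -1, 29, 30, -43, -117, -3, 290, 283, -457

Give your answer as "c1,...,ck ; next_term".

0,-2,-2,-1 ; -1143

  a_4 = 0·-2 + -2·1 + -2·3 + -1·5 = -13
  a_5 = 0·-13 + -2·-2 + -2·1 + -1·3 = -1
  a_6 = 0·-1 + -2·-13 + -2·-2 + -1·1 = 29
  a_7 = 0·29 + -2·-1 + -2·-13 + -1·-2 = 30
  a_8 = 0·30 + -2·29 + -2·-1 + -1·-13 = -43
  a_9 = 0·-43 + -2·30 + -2·29 + -1·-1 = -117
  a_10 = 0·-117 + -2·-43 + -2·30 + -1·29 = -3
  a_11 = 0·-3 + -2·-117 + -2·-43 + -1·30 = 290
  a_12 = 0·290 + -2·-3 + -2·-117 + -1·-43 = 283
  a_13 = 0·283 + -2·290 + -2·-3 + -1·-117 = -457
  a_14 = 0·-457 + -2·283 + -2·290 + -1·-3 = -1143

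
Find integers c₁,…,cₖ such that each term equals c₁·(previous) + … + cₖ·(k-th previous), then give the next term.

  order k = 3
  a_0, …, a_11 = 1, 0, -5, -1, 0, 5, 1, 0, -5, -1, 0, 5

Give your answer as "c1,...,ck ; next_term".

0,0,-1 ; 1

  a_3 = 0·-5 + 0·0 + -1·1 = -1
  a_4 = 0·-1 + 0·-5 + -1·0 = 0
  a_5 = 0·0 + 0·-1 + -1·-5 = 5
  a_6 = 0·5 + 0·0 + -1·-1 = 1
  a_7 = 0·1 + 0·5 + -1·0 = 0
  a_8 = 0·0 + 0·1 + -1·5 = -5
  a_9 = 0·-5 + 0·0 + -1·1 = -1
  a_10 = 0·-1 + 0·-5 + -1·0 = 0
  a_11 = 0·0 + 0·-1 + -1·-5 = 5
  a_12 = 0·5 + 0·0 + -1·-1 = 1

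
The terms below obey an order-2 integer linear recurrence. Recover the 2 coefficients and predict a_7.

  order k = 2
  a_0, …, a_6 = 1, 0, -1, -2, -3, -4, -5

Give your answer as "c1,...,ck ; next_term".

  a_2 = 2·0 + -1·1 = -1
  a_3 = 2·-1 + -1·0 = -2
  a_4 = 2·-2 + -1·-1 = -3
  a_5 = 2·-3 + -1·-2 = -4
  a_6 = 2·-4 + -1·-3 = -5
  a_7 = 2·-5 + -1·-4 = -6

2,-1 ; -6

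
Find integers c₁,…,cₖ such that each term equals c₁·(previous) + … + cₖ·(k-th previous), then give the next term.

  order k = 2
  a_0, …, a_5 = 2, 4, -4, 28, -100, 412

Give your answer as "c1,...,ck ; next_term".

  a_2 = -3·4 + 4·2 = -4
  a_3 = -3·-4 + 4·4 = 28
  a_4 = -3·28 + 4·-4 = -100
  a_5 = -3·-100 + 4·28 = 412
  a_6 = -3·412 + 4·-100 = -1636

-3,4 ; -1636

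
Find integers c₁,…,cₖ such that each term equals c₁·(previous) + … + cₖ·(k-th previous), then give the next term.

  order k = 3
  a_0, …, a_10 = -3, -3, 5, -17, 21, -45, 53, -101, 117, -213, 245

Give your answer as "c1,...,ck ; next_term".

  a_3 = -1·5 + 2·-3 + 2·-3 = -17
  a_4 = -1·-17 + 2·5 + 2·-3 = 21
  a_5 = -1·21 + 2·-17 + 2·5 = -45
  a_6 = -1·-45 + 2·21 + 2·-17 = 53
  a_7 = -1·53 + 2·-45 + 2·21 = -101
  a_8 = -1·-101 + 2·53 + 2·-45 = 117
  a_9 = -1·117 + 2·-101 + 2·53 = -213
  a_10 = -1·-213 + 2·117 + 2·-101 = 245
  a_11 = -1·245 + 2·-213 + 2·117 = -437

-1,2,2 ; -437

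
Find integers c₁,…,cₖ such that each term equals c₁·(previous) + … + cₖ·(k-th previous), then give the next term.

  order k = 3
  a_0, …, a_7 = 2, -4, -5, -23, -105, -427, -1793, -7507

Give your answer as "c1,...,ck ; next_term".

  a_3 = 3·-5 + 4·-4 + 4·2 = -23
  a_4 = 3·-23 + 4·-5 + 4·-4 = -105
  a_5 = 3·-105 + 4·-23 + 4·-5 = -427
  a_6 = 3·-427 + 4·-105 + 4·-23 = -1793
  a_7 = 3·-1793 + 4·-427 + 4·-105 = -7507
  a_8 = 3·-7507 + 4·-1793 + 4·-427 = -31401

3,4,4 ; -31401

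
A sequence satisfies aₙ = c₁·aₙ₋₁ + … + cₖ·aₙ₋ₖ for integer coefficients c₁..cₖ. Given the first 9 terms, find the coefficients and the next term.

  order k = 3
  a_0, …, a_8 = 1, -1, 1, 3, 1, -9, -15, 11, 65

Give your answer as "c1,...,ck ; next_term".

1,-3,-1 ; 47

  a_3 = 1·1 + -3·-1 + -1·1 = 3
  a_4 = 1·3 + -3·1 + -1·-1 = 1
  a_5 = 1·1 + -3·3 + -1·1 = -9
  a_6 = 1·-9 + -3·1 + -1·3 = -15
  a_7 = 1·-15 + -3·-9 + -1·1 = 11
  a_8 = 1·11 + -3·-15 + -1·-9 = 65
  a_9 = 1·65 + -3·11 + -1·-15 = 47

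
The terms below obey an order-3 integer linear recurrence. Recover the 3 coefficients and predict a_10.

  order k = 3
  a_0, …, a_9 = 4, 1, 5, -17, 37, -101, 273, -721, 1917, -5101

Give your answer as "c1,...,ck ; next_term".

  a_3 = -2·5 + 1·1 + -2·4 = -17
  a_4 = -2·-17 + 1·5 + -2·1 = 37
  a_5 = -2·37 + 1·-17 + -2·5 = -101
  a_6 = -2·-101 + 1·37 + -2·-17 = 273
  a_7 = -2·273 + 1·-101 + -2·37 = -721
  a_8 = -2·-721 + 1·273 + -2·-101 = 1917
  a_9 = -2·1917 + 1·-721 + -2·273 = -5101
  a_10 = -2·-5101 + 1·1917 + -2·-721 = 13561

-2,1,-2 ; 13561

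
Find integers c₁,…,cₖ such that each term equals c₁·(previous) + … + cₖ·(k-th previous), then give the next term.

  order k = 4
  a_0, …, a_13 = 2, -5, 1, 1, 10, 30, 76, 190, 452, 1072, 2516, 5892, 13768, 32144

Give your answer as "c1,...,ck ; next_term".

  a_4 = 2·1 + 2·1 + -2·-5 + -2·2 = 10
  a_5 = 2·10 + 2·1 + -2·1 + -2·-5 = 30
  a_6 = 2·30 + 2·10 + -2·1 + -2·1 = 76
  a_7 = 2·76 + 2·30 + -2·10 + -2·1 = 190
  a_8 = 2·190 + 2·76 + -2·30 + -2·10 = 452
  a_9 = 2·452 + 2·190 + -2·76 + -2·30 = 1072
  a_10 = 2·1072 + 2·452 + -2·190 + -2·76 = 2516
  a_11 = 2·2516 + 2·1072 + -2·452 + -2·190 = 5892
  a_12 = 2·5892 + 2·2516 + -2·1072 + -2·452 = 13768
  a_13 = 2·13768 + 2·5892 + -2·2516 + -2·1072 = 32144
  a_14 = 2·32144 + 2·13768 + -2·5892 + -2·2516 = 75008

2,2,-2,-2 ; 75008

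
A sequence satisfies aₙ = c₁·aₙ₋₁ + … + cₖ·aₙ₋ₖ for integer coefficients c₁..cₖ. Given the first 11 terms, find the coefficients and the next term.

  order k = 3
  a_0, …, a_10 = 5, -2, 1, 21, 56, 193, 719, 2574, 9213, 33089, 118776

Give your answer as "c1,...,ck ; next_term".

  a_3 = 3·1 + 1·-2 + 4·5 = 21
  a_4 = 3·21 + 1·1 + 4·-2 = 56
  a_5 = 3·56 + 1·21 + 4·1 = 193
  a_6 = 3·193 + 1·56 + 4·21 = 719
  a_7 = 3·719 + 1·193 + 4·56 = 2574
  a_8 = 3·2574 + 1·719 + 4·193 = 9213
  a_9 = 3·9213 + 1·2574 + 4·719 = 33089
  a_10 = 3·33089 + 1·9213 + 4·2574 = 118776
  a_11 = 3·118776 + 1·33089 + 4·9213 = 426269

3,1,4 ; 426269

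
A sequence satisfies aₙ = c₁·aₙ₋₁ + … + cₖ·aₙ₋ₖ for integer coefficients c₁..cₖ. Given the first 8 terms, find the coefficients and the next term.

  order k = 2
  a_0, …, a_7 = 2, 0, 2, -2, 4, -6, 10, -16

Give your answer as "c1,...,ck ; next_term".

-1,1 ; 26

  a_2 = -1·0 + 1·2 = 2
  a_3 = -1·2 + 1·0 = -2
  a_4 = -1·-2 + 1·2 = 4
  a_5 = -1·4 + 1·-2 = -6
  a_6 = -1·-6 + 1·4 = 10
  a_7 = -1·10 + 1·-6 = -16
  a_8 = -1·-16 + 1·10 = 26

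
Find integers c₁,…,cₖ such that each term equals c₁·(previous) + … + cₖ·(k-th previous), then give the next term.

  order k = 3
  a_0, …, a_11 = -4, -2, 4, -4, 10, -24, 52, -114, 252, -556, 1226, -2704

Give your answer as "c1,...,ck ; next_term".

-2,0,-1 ; 5964

  a_3 = -2·4 + 0·-2 + -1·-4 = -4
  a_4 = -2·-4 + 0·4 + -1·-2 = 10
  a_5 = -2·10 + 0·-4 + -1·4 = -24
  a_6 = -2·-24 + 0·10 + -1·-4 = 52
  a_7 = -2·52 + 0·-24 + -1·10 = -114
  a_8 = -2·-114 + 0·52 + -1·-24 = 252
  a_9 = -2·252 + 0·-114 + -1·52 = -556
  a_10 = -2·-556 + 0·252 + -1·-114 = 1226
  a_11 = -2·1226 + 0·-556 + -1·252 = -2704
  a_12 = -2·-2704 + 0·1226 + -1·-556 = 5964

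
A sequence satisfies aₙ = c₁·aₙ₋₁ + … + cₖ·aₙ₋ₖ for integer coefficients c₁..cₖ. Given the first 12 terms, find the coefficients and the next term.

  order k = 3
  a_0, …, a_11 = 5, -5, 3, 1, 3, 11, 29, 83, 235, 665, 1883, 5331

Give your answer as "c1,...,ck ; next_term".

2,2,1 ; 15093

  a_3 = 2·3 + 2·-5 + 1·5 = 1
  a_4 = 2·1 + 2·3 + 1·-5 = 3
  a_5 = 2·3 + 2·1 + 1·3 = 11
  a_6 = 2·11 + 2·3 + 1·1 = 29
  a_7 = 2·29 + 2·11 + 1·3 = 83
  a_8 = 2·83 + 2·29 + 1·11 = 235
  a_9 = 2·235 + 2·83 + 1·29 = 665
  a_10 = 2·665 + 2·235 + 1·83 = 1883
  a_11 = 2·1883 + 2·665 + 1·235 = 5331
  a_12 = 2·5331 + 2·1883 + 1·665 = 15093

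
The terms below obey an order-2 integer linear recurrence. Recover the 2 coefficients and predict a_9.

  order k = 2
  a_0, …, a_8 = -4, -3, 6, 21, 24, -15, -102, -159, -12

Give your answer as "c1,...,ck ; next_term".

2,-3 ; 453

  a_2 = 2·-3 + -3·-4 = 6
  a_3 = 2·6 + -3·-3 = 21
  a_4 = 2·21 + -3·6 = 24
  a_5 = 2·24 + -3·21 = -15
  a_6 = 2·-15 + -3·24 = -102
  a_7 = 2·-102 + -3·-15 = -159
  a_8 = 2·-159 + -3·-102 = -12
  a_9 = 2·-12 + -3·-159 = 453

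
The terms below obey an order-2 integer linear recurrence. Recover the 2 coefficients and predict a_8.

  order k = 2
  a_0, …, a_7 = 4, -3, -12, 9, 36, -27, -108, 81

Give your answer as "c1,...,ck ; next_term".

  a_2 = 0·-3 + -3·4 = -12
  a_3 = 0·-12 + -3·-3 = 9
  a_4 = 0·9 + -3·-12 = 36
  a_5 = 0·36 + -3·9 = -27
  a_6 = 0·-27 + -3·36 = -108
  a_7 = 0·-108 + -3·-27 = 81
  a_8 = 0·81 + -3·-108 = 324

0,-3 ; 324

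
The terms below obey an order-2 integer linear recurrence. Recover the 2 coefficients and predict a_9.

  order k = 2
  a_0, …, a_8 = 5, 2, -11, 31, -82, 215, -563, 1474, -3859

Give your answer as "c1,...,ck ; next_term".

-3,-1 ; 10103

  a_2 = -3·2 + -1·5 = -11
  a_3 = -3·-11 + -1·2 = 31
  a_4 = -3·31 + -1·-11 = -82
  a_5 = -3·-82 + -1·31 = 215
  a_6 = -3·215 + -1·-82 = -563
  a_7 = -3·-563 + -1·215 = 1474
  a_8 = -3·1474 + -1·-563 = -3859
  a_9 = -3·-3859 + -1·1474 = 10103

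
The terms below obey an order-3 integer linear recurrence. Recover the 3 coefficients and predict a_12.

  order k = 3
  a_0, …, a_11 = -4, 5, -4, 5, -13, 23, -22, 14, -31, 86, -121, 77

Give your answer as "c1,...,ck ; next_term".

  a_3 = -2·-4 + -3·5 + -3·-4 = 5
  a_4 = -2·5 + -3·-4 + -3·5 = -13
  a_5 = -2·-13 + -3·5 + -3·-4 = 23
  a_6 = -2·23 + -3·-13 + -3·5 = -22
  a_7 = -2·-22 + -3·23 + -3·-13 = 14
  a_8 = -2·14 + -3·-22 + -3·23 = -31
  a_9 = -2·-31 + -3·14 + -3·-22 = 86
  a_10 = -2·86 + -3·-31 + -3·14 = -121
  a_11 = -2·-121 + -3·86 + -3·-31 = 77
  a_12 = -2·77 + -3·-121 + -3·86 = -49

-2,-3,-3 ; -49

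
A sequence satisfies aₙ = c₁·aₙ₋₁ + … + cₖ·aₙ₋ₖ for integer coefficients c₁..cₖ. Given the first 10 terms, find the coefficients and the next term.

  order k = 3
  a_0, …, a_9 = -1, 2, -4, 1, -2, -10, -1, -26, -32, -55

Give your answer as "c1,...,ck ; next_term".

  a_3 = 0·-4 + 2·2 + 3·-1 = 1
  a_4 = 0·1 + 2·-4 + 3·2 = -2
  a_5 = 0·-2 + 2·1 + 3·-4 = -10
  a_6 = 0·-10 + 2·-2 + 3·1 = -1
  a_7 = 0·-1 + 2·-10 + 3·-2 = -26
  a_8 = 0·-26 + 2·-1 + 3·-10 = -32
  a_9 = 0·-32 + 2·-26 + 3·-1 = -55
  a_10 = 0·-55 + 2·-32 + 3·-26 = -142

0,2,3 ; -142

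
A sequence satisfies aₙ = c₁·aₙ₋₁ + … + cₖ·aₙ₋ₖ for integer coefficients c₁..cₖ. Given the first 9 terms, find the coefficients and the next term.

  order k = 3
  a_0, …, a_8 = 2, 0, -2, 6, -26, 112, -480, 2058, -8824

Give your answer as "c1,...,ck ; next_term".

-4,1,-1 ; 37834

  a_3 = -4·-2 + 1·0 + -1·2 = 6
  a_4 = -4·6 + 1·-2 + -1·0 = -26
  a_5 = -4·-26 + 1·6 + -1·-2 = 112
  a_6 = -4·112 + 1·-26 + -1·6 = -480
  a_7 = -4·-480 + 1·112 + -1·-26 = 2058
  a_8 = -4·2058 + 1·-480 + -1·112 = -8824
  a_9 = -4·-8824 + 1·2058 + -1·-480 = 37834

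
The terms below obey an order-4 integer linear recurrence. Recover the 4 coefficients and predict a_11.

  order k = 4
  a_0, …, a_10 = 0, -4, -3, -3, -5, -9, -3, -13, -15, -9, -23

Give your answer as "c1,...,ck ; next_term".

  a_4 = -1·-3 + 0·-3 + 2·-4 + 2·0 = -5
  a_5 = -1·-5 + 0·-3 + 2·-3 + 2·-4 = -9
  a_6 = -1·-9 + 0·-5 + 2·-3 + 2·-3 = -3
  a_7 = -1·-3 + 0·-9 + 2·-5 + 2·-3 = -13
  a_8 = -1·-13 + 0·-3 + 2·-9 + 2·-5 = -15
  a_9 = -1·-15 + 0·-13 + 2·-3 + 2·-9 = -9
  a_10 = -1·-9 + 0·-15 + 2·-13 + 2·-3 = -23
  a_11 = -1·-23 + 0·-9 + 2·-15 + 2·-13 = -33

-1,0,2,2 ; -33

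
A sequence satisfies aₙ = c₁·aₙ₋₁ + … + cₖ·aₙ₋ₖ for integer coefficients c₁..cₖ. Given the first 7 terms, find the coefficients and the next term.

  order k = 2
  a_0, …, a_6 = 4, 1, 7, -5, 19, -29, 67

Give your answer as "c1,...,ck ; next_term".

-1,2 ; -125

  a_2 = -1·1 + 2·4 = 7
  a_3 = -1·7 + 2·1 = -5
  a_4 = -1·-5 + 2·7 = 19
  a_5 = -1·19 + 2·-5 = -29
  a_6 = -1·-29 + 2·19 = 67
  a_7 = -1·67 + 2·-29 = -125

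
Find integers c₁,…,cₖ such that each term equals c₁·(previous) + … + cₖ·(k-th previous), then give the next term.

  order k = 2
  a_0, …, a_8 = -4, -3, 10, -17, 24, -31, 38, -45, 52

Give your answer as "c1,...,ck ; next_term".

-2,-1 ; -59

  a_2 = -2·-3 + -1·-4 = 10
  a_3 = -2·10 + -1·-3 = -17
  a_4 = -2·-17 + -1·10 = 24
  a_5 = -2·24 + -1·-17 = -31
  a_6 = -2·-31 + -1·24 = 38
  a_7 = -2·38 + -1·-31 = -45
  a_8 = -2·-45 + -1·38 = 52
  a_9 = -2·52 + -1·-45 = -59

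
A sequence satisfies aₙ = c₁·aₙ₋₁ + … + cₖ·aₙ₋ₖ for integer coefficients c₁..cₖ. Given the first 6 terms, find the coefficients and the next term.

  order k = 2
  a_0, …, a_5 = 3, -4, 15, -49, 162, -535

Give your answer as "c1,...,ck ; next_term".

  a_2 = -3·-4 + 1·3 = 15
  a_3 = -3·15 + 1·-4 = -49
  a_4 = -3·-49 + 1·15 = 162
  a_5 = -3·162 + 1·-49 = -535
  a_6 = -3·-535 + 1·162 = 1767

-3,1 ; 1767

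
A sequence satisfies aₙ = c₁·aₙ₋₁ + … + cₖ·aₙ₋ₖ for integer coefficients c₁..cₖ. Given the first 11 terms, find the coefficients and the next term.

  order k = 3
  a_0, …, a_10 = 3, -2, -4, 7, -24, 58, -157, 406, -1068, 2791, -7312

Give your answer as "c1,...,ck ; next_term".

  a_3 = -2·-4 + 2·-2 + 1·3 = 7
  a_4 = -2·7 + 2·-4 + 1·-2 = -24
  a_5 = -2·-24 + 2·7 + 1·-4 = 58
  a_6 = -2·58 + 2·-24 + 1·7 = -157
  a_7 = -2·-157 + 2·58 + 1·-24 = 406
  a_8 = -2·406 + 2·-157 + 1·58 = -1068
  a_9 = -2·-1068 + 2·406 + 1·-157 = 2791
  a_10 = -2·2791 + 2·-1068 + 1·406 = -7312
  a_11 = -2·-7312 + 2·2791 + 1·-1068 = 19138

-2,2,1 ; 19138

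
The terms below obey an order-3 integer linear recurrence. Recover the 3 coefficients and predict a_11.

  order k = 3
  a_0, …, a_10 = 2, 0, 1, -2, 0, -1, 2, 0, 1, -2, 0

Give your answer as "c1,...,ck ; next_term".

0,0,-1 ; -1

  a_3 = 0·1 + 0·0 + -1·2 = -2
  a_4 = 0·-2 + 0·1 + -1·0 = 0
  a_5 = 0·0 + 0·-2 + -1·1 = -1
  a_6 = 0·-1 + 0·0 + -1·-2 = 2
  a_7 = 0·2 + 0·-1 + -1·0 = 0
  a_8 = 0·0 + 0·2 + -1·-1 = 1
  a_9 = 0·1 + 0·0 + -1·2 = -2
  a_10 = 0·-2 + 0·1 + -1·0 = 0
  a_11 = 0·0 + 0·-2 + -1·1 = -1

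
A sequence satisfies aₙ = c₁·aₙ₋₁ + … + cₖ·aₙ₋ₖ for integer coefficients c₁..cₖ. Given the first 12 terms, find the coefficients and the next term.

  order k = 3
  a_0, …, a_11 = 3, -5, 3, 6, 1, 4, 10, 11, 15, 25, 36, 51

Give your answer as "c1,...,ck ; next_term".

1,0,1 ; 76

  a_3 = 1·3 + 0·-5 + 1·3 = 6
  a_4 = 1·6 + 0·3 + 1·-5 = 1
  a_5 = 1·1 + 0·6 + 1·3 = 4
  a_6 = 1·4 + 0·1 + 1·6 = 10
  a_7 = 1·10 + 0·4 + 1·1 = 11
  a_8 = 1·11 + 0·10 + 1·4 = 15
  a_9 = 1·15 + 0·11 + 1·10 = 25
  a_10 = 1·25 + 0·15 + 1·11 = 36
  a_11 = 1·36 + 0·25 + 1·15 = 51
  a_12 = 1·51 + 0·36 + 1·25 = 76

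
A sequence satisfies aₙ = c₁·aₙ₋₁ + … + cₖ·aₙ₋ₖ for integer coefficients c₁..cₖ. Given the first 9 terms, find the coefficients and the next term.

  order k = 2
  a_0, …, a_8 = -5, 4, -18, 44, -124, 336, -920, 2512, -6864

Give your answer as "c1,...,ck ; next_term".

  a_2 = -2·4 + 2·-5 = -18
  a_3 = -2·-18 + 2·4 = 44
  a_4 = -2·44 + 2·-18 = -124
  a_5 = -2·-124 + 2·44 = 336
  a_6 = -2·336 + 2·-124 = -920
  a_7 = -2·-920 + 2·336 = 2512
  a_8 = -2·2512 + 2·-920 = -6864
  a_9 = -2·-6864 + 2·2512 = 18752

-2,2 ; 18752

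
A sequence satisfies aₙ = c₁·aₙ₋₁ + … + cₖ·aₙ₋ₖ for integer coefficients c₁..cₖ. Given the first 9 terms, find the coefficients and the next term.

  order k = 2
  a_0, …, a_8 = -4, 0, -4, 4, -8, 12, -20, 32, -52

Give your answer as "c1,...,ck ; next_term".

  a_2 = -1·0 + 1·-4 = -4
  a_3 = -1·-4 + 1·0 = 4
  a_4 = -1·4 + 1·-4 = -8
  a_5 = -1·-8 + 1·4 = 12
  a_6 = -1·12 + 1·-8 = -20
  a_7 = -1·-20 + 1·12 = 32
  a_8 = -1·32 + 1·-20 = -52
  a_9 = -1·-52 + 1·32 = 84

-1,1 ; 84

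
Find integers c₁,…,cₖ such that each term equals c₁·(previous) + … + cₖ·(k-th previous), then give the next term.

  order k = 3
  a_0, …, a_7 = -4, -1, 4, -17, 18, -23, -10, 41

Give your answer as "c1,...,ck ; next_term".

  a_3 = -1·4 + 1·-1 + 3·-4 = -17
  a_4 = -1·-17 + 1·4 + 3·-1 = 18
  a_5 = -1·18 + 1·-17 + 3·4 = -23
  a_6 = -1·-23 + 1·18 + 3·-17 = -10
  a_7 = -1·-10 + 1·-23 + 3·18 = 41
  a_8 = -1·41 + 1·-10 + 3·-23 = -120

-1,1,3 ; -120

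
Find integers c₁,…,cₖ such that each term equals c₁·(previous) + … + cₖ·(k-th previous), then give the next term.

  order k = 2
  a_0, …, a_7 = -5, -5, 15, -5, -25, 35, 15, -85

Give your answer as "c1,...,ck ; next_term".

-1,-2 ; 55

  a_2 = -1·-5 + -2·-5 = 15
  a_3 = -1·15 + -2·-5 = -5
  a_4 = -1·-5 + -2·15 = -25
  a_5 = -1·-25 + -2·-5 = 35
  a_6 = -1·35 + -2·-25 = 15
  a_7 = -1·15 + -2·35 = -85
  a_8 = -1·-85 + -2·15 = 55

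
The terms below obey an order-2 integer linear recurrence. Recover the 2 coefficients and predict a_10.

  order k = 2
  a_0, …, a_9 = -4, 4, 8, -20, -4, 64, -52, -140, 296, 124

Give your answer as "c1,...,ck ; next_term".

-1,-3 ; -1012

  a_2 = -1·4 + -3·-4 = 8
  a_3 = -1·8 + -3·4 = -20
  a_4 = -1·-20 + -3·8 = -4
  a_5 = -1·-4 + -3·-20 = 64
  a_6 = -1·64 + -3·-4 = -52
  a_7 = -1·-52 + -3·64 = -140
  a_8 = -1·-140 + -3·-52 = 296
  a_9 = -1·296 + -3·-140 = 124
  a_10 = -1·124 + -3·296 = -1012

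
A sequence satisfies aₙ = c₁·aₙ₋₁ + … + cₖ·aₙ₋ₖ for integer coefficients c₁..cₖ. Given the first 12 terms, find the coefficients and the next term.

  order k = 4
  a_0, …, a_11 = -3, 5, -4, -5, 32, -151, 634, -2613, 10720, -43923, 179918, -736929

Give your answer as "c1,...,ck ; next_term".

  a_4 = -4·-5 + 1·-4 + 2·5 + -2·-3 = 32
  a_5 = -4·32 + 1·-5 + 2·-4 + -2·5 = -151
  a_6 = -4·-151 + 1·32 + 2·-5 + -2·-4 = 634
  a_7 = -4·634 + 1·-151 + 2·32 + -2·-5 = -2613
  a_8 = -4·-2613 + 1·634 + 2·-151 + -2·32 = 10720
  a_9 = -4·10720 + 1·-2613 + 2·634 + -2·-151 = -43923
  a_10 = -4·-43923 + 1·10720 + 2·-2613 + -2·634 = 179918
  a_11 = -4·179918 + 1·-43923 + 2·10720 + -2·-2613 = -736929
  a_12 = -4·-736929 + 1·179918 + 2·-43923 + -2·10720 = 3018348

-4,1,2,-2 ; 3018348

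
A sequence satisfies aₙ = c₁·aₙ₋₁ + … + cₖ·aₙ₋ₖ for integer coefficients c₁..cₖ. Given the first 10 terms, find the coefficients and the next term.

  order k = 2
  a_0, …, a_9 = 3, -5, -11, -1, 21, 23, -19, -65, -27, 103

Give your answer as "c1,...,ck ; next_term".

1,-2 ; 157

  a_2 = 1·-5 + -2·3 = -11
  a_3 = 1·-11 + -2·-5 = -1
  a_4 = 1·-1 + -2·-11 = 21
  a_5 = 1·21 + -2·-1 = 23
  a_6 = 1·23 + -2·21 = -19
  a_7 = 1·-19 + -2·23 = -65
  a_8 = 1·-65 + -2·-19 = -27
  a_9 = 1·-27 + -2·-65 = 103
  a_10 = 1·103 + -2·-27 = 157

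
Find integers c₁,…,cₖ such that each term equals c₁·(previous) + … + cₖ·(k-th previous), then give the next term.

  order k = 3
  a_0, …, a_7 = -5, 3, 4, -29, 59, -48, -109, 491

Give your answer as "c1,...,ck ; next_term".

  a_3 = -2·4 + -2·3 + 3·-5 = -29
  a_4 = -2·-29 + -2·4 + 3·3 = 59
  a_5 = -2·59 + -2·-29 + 3·4 = -48
  a_6 = -2·-48 + -2·59 + 3·-29 = -109
  a_7 = -2·-109 + -2·-48 + 3·59 = 491
  a_8 = -2·491 + -2·-109 + 3·-48 = -908

-2,-2,3 ; -908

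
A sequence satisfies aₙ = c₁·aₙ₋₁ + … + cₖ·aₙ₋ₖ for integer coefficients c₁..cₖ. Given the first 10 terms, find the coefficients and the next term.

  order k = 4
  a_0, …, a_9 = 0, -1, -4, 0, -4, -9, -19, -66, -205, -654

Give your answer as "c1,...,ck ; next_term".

  a_4 = 3·0 + 1·-4 + 0·-1 + -3·0 = -4
  a_5 = 3·-4 + 1·0 + 0·-4 + -3·-1 = -9
  a_6 = 3·-9 + 1·-4 + 0·0 + -3·-4 = -19
  a_7 = 3·-19 + 1·-9 + 0·-4 + -3·0 = -66
  a_8 = 3·-66 + 1·-19 + 0·-9 + -3·-4 = -205
  a_9 = 3·-205 + 1·-66 + 0·-19 + -3·-9 = -654
  a_10 = 3·-654 + 1·-205 + 0·-66 + -3·-19 = -2110

3,1,0,-3 ; -2110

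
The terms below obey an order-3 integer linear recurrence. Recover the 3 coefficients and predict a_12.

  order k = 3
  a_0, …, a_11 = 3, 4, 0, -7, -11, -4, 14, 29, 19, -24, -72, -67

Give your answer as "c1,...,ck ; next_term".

  a_3 = 1·0 + -1·4 + -1·3 = -7
  a_4 = 1·-7 + -1·0 + -1·4 = -11
  a_5 = 1·-11 + -1·-7 + -1·0 = -4
  a_6 = 1·-4 + -1·-11 + -1·-7 = 14
  a_7 = 1·14 + -1·-4 + -1·-11 = 29
  a_8 = 1·29 + -1·14 + -1·-4 = 19
  a_9 = 1·19 + -1·29 + -1·14 = -24
  a_10 = 1·-24 + -1·19 + -1·29 = -72
  a_11 = 1·-72 + -1·-24 + -1·19 = -67
  a_12 = 1·-67 + -1·-72 + -1·-24 = 29

1,-1,-1 ; 29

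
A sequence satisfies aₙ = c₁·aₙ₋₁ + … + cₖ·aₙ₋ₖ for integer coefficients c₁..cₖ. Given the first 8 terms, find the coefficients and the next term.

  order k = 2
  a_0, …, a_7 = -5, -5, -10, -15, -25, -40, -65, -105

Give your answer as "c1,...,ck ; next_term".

  a_2 = 1·-5 + 1·-5 = -10
  a_3 = 1·-10 + 1·-5 = -15
  a_4 = 1·-15 + 1·-10 = -25
  a_5 = 1·-25 + 1·-15 = -40
  a_6 = 1·-40 + 1·-25 = -65
  a_7 = 1·-65 + 1·-40 = -105
  a_8 = 1·-105 + 1·-65 = -170

1,1 ; -170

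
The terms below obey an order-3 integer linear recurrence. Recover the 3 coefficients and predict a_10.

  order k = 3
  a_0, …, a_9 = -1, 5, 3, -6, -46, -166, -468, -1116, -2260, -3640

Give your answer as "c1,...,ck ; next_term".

4,-4,-2 ; -3288

  a_3 = 4·3 + -4·5 + -2·-1 = -6
  a_4 = 4·-6 + -4·3 + -2·5 = -46
  a_5 = 4·-46 + -4·-6 + -2·3 = -166
  a_6 = 4·-166 + -4·-46 + -2·-6 = -468
  a_7 = 4·-468 + -4·-166 + -2·-46 = -1116
  a_8 = 4·-1116 + -4·-468 + -2·-166 = -2260
  a_9 = 4·-2260 + -4·-1116 + -2·-468 = -3640
  a_10 = 4·-3640 + -4·-2260 + -2·-1116 = -3288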